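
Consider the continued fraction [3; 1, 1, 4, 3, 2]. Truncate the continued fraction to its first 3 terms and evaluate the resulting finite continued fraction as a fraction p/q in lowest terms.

7/2

Starting at the tail and folding back:
Start with 1.
1 + 1/(1/1) = 1 + 1/1 = 2/1
3 + 1/(2/1) = 3 + 1/2 = 7/2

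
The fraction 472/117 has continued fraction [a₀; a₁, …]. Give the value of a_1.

⌊472/117⌋ = 4, remainder 4
⌊117/4⌋ = 29, remainder 1

29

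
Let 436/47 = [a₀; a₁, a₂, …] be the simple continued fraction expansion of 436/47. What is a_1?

3

436 = 9·47 + 13, so a_0 = 9
47 = 3·13 + 8, so a_1 = 3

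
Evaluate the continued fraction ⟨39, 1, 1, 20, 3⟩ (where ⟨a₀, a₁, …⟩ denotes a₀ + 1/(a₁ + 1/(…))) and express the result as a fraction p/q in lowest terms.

4939/125

Start with 3.
20 + 1/(3/1) = 20 + 1/3 = 61/3
1 + 1/(61/3) = 1 + 3/61 = 64/61
1 + 1/(64/61) = 1 + 61/64 = 125/64
39 + 1/(125/64) = 39 + 64/125 = 4939/125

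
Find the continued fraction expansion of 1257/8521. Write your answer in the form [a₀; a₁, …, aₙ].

Apply division with remainder until the remainder is 0:
⌊1257/8521⌋ = 0, remainder 1257
⌊8521/1257⌋ = 6, remainder 979
⌊1257/979⌋ = 1, remainder 278
⌊979/278⌋ = 3, remainder 145
⌊278/145⌋ = 1, remainder 133
⌊145/133⌋ = 1, remainder 12
⌊133/12⌋ = 11, remainder 1
⌊12/1⌋ = 12, remainder 0

[0; 6, 1, 3, 1, 1, 11, 12]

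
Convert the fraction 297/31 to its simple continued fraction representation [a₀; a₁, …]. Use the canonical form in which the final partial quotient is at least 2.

297 ÷ 31 → quotient 9, remainder 18
31 ÷ 18 → quotient 1, remainder 13
18 ÷ 13 → quotient 1, remainder 5
13 ÷ 5 → quotient 2, remainder 3
5 ÷ 3 → quotient 1, remainder 2
3 ÷ 2 → quotient 1, remainder 1
2 ÷ 1 → quotient 2, remainder 0

[9; 1, 1, 2, 1, 1, 2]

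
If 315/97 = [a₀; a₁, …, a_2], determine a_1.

315 = 3·97 + 24, so a_0 = 3
97 = 4·24 + 1, so a_1 = 4

4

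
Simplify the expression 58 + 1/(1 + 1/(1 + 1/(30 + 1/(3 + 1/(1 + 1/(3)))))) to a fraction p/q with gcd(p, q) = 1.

Compute successive convergents:
a_0 = 58: 58/1
a_1 = 1: 59/1
a_2 = 1: 117/2
a_3 = 30: 3569/61
a_4 = 3: 10824/185
a_5 = 1: 14393/246
a_6 = 3: 54003/923

54003/923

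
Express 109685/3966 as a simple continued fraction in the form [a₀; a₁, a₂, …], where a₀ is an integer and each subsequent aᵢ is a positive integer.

109685 ÷ 3966 → quotient 27, remainder 2603
3966 ÷ 2603 → quotient 1, remainder 1363
2603 ÷ 1363 → quotient 1, remainder 1240
1363 ÷ 1240 → quotient 1, remainder 123
1240 ÷ 123 → quotient 10, remainder 10
123 ÷ 10 → quotient 12, remainder 3
10 ÷ 3 → quotient 3, remainder 1
3 ÷ 1 → quotient 3, remainder 0

[27; 1, 1, 1, 10, 12, 3, 3]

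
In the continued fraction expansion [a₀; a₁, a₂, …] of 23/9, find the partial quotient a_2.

Repeatedly divide and take the remainder:
23 = 2·9 + 5, so a_0 = 2
9 = 1·5 + 4, so a_1 = 1
5 = 1·4 + 1, so a_2 = 1

1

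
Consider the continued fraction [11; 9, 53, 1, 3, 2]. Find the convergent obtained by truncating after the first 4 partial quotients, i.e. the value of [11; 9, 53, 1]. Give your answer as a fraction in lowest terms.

5411/487

Collapse the nested fraction from the inside out:
Start with 1.
53 + 1/(1/1) = 53 + 1/1 = 54/1
9 + 1/(54/1) = 9 + 1/54 = 487/54
11 + 1/(487/54) = 11 + 54/487 = 5411/487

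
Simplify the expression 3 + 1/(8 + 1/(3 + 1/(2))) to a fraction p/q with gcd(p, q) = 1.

Start with 2.
3 + 1/(2/1) = 3 + 1/2 = 7/2
8 + 1/(7/2) = 8 + 2/7 = 58/7
3 + 1/(58/7) = 3 + 7/58 = 181/58

181/58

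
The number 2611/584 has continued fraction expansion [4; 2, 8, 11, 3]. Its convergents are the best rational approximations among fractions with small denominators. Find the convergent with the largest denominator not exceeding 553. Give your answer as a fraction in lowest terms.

845/189

List convergents until the denominator exceeds the bound:
a_0 = 4: 4/1  (≤ bound)
a_1 = 2: 9/2  (≤ bound)
a_2 = 8: 76/17  (≤ bound)
a_3 = 11: 845/189  (≤ bound)
a_4 = 3: 2611/584  (> 553, stop)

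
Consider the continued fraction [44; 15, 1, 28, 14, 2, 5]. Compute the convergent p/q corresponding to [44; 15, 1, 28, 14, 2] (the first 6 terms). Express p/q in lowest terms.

593039/13459

Build up convergents one term at a time:
a_0 = 44: 44/1
a_1 = 15: 661/15
a_2 = 1: 705/16
a_3 = 28: 20401/463
a_4 = 14: 286319/6498
a_5 = 2: 593039/13459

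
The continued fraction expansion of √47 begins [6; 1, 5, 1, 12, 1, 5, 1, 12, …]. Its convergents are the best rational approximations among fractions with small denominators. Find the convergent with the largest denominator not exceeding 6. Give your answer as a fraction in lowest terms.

41/6

a_0 = 6: 6/1  (≤ bound)
a_1 = 1: 7/1  (≤ bound)
a_2 = 5: 41/6  (≤ bound)
a_3 = 1: 48/7  (> 6, stop)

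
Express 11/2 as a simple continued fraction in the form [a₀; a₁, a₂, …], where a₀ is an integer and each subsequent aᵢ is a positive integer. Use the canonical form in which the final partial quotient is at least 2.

⌊11/2⌋ = 5, remainder 1
⌊2/1⌋ = 2, remainder 0

[5; 2]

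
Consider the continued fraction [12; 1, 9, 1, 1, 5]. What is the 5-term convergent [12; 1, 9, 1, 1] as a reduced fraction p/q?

Start with 1.
1 + 1/(1/1) = 1 + 1/1 = 2/1
9 + 1/(2/1) = 9 + 1/2 = 19/2
1 + 1/(19/2) = 1 + 2/19 = 21/19
12 + 1/(21/19) = 12 + 19/21 = 271/21

271/21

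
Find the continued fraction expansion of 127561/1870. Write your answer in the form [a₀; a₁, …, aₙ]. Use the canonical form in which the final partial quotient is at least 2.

[68; 4, 1, 1, 1, 32, 1, 3]

127561 = 68·1870 + 401, so a_0 = 68
1870 = 4·401 + 266, so a_1 = 4
401 = 1·266 + 135, so a_2 = 1
266 = 1·135 + 131, so a_3 = 1
135 = 1·131 + 4, so a_4 = 1
131 = 32·4 + 3, so a_5 = 32
4 = 1·3 + 1, so a_6 = 1
3 = 3·1 + 0, so a_7 = 3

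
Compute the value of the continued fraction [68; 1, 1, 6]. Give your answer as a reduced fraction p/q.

891/13

Start with 6.
1 + 1/(6/1) = 1 + 1/6 = 7/6
1 + 1/(7/6) = 1 + 6/7 = 13/7
68 + 1/(13/7) = 68 + 7/13 = 891/13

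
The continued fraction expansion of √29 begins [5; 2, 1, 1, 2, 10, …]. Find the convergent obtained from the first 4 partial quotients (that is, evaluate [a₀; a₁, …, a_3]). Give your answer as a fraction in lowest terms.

27/5

Starting at the tail and folding back:
Start with 1.
1 + 1/(1/1) = 1 + 1/1 = 2/1
2 + 1/(2/1) = 2 + 1/2 = 5/2
5 + 1/(5/2) = 5 + 2/5 = 27/5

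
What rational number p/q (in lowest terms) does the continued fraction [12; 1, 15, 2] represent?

Compute successive convergents:
a_0 = 12: 12/1
a_1 = 1: 13/1
a_2 = 15: 207/16
a_3 = 2: 427/33

427/33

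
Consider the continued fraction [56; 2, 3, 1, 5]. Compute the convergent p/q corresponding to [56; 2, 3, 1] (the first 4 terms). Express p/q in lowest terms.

508/9

Compute successive convergents:
a_0 = 56: 56/1
a_1 = 2: 113/2
a_2 = 3: 395/7
a_3 = 1: 508/9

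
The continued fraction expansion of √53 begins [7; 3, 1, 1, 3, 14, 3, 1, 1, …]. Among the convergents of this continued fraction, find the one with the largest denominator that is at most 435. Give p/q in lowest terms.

List convergents until the denominator exceeds the bound:
a_0 = 7: 7/1  (≤ bound)
a_1 = 3: 22/3  (≤ bound)
a_2 = 1: 29/4  (≤ bound)
a_3 = 1: 51/7  (≤ bound)
a_4 = 3: 182/25  (≤ bound)
a_5 = 14: 2599/357  (≤ bound)
a_6 = 3: 7979/1096  (> 435, stop)

2599/357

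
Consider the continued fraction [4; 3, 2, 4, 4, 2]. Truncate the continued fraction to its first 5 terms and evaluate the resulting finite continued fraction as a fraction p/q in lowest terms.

Start with 4.
4 + 1/(4/1) = 4 + 1/4 = 17/4
2 + 1/(17/4) = 2 + 4/17 = 38/17
3 + 1/(38/17) = 3 + 17/38 = 131/38
4 + 1/(131/38) = 4 + 38/131 = 562/131

562/131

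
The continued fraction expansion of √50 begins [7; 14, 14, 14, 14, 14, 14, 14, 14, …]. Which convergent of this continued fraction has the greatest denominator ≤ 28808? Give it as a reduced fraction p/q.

19601/2772

a_0 = 7: 7/1  (≤ bound)
a_1 = 14: 99/14  (≤ bound)
a_2 = 14: 1393/197  (≤ bound)
a_3 = 14: 19601/2772  (≤ bound)
a_4 = 14: 275807/39005  (> 28808, stop)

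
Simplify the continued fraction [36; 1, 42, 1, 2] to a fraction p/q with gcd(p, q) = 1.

Build up convergents one term at a time:
a_0 = 36: 36/1
a_1 = 1: 37/1
a_2 = 42: 1590/43
a_3 = 1: 1627/44
a_4 = 2: 4844/131

4844/131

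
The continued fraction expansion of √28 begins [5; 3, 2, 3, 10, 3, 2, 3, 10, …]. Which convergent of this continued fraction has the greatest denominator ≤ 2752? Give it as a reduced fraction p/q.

List convergents until the denominator exceeds the bound:
a_0 = 5: 5/1  (≤ bound)
a_1 = 3: 16/3  (≤ bound)
a_2 = 2: 37/7  (≤ bound)
a_3 = 3: 127/24  (≤ bound)
a_4 = 10: 1307/247  (≤ bound)
a_5 = 3: 4048/765  (≤ bound)
a_6 = 2: 9403/1777  (≤ bound)
a_7 = 3: 32257/6096  (> 2752, stop)

9403/1777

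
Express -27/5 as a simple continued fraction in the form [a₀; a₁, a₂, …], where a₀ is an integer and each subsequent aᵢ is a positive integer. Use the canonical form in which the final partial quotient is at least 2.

-27 ÷ 5 → quotient -6, remainder 3
5 ÷ 3 → quotient 1, remainder 2
3 ÷ 2 → quotient 1, remainder 1
2 ÷ 1 → quotient 2, remainder 0

[-6; 1, 1, 2]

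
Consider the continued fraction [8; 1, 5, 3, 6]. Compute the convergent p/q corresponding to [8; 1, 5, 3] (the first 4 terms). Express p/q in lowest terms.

168/19

Compute successive convergents:
a_0 = 8: 8/1
a_1 = 1: 9/1
a_2 = 5: 53/6
a_3 = 3: 168/19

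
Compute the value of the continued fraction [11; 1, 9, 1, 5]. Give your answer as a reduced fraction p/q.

Compute successive convergents:
a_0 = 11: 11/1
a_1 = 1: 12/1
a_2 = 9: 119/10
a_3 = 1: 131/11
a_4 = 5: 774/65

774/65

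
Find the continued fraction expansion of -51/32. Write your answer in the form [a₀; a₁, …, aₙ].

[-2; 2, 2, 6]

Apply division with remainder until the remainder is 0:
-51 = -2·32 + 13, so a_0 = -2
32 = 2·13 + 6, so a_1 = 2
13 = 2·6 + 1, so a_2 = 2
6 = 6·1 + 0, so a_3 = 6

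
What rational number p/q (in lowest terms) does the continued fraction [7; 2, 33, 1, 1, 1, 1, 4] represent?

Build up convergents one term at a time:
a_0 = 7: 7/1
a_1 = 2: 15/2
a_2 = 33: 502/67
a_3 = 1: 517/69
a_4 = 1: 1019/136
a_5 = 1: 1536/205
a_6 = 1: 2555/341
a_7 = 4: 11756/1569

11756/1569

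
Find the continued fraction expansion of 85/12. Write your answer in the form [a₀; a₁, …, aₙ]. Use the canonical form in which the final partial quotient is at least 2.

[7; 12]

85 = 7·12 + 1, so a_0 = 7
12 = 12·1 + 0, so a_1 = 12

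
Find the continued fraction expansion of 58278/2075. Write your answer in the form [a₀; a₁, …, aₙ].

[28; 11, 1, 1, 1, 11, 5]

Apply division with remainder until the remainder is 0:
58278 = 28·2075 + 178, so a_0 = 28
2075 = 11·178 + 117, so a_1 = 11
178 = 1·117 + 61, so a_2 = 1
117 = 1·61 + 56, so a_3 = 1
61 = 1·56 + 5, so a_4 = 1
56 = 11·5 + 1, so a_5 = 11
5 = 5·1 + 0, so a_6 = 5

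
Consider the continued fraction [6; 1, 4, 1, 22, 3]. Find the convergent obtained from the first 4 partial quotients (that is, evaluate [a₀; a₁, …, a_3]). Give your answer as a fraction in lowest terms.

41/6

Start with 1.
4 + 1/(1/1) = 4 + 1/1 = 5/1
1 + 1/(5/1) = 1 + 1/5 = 6/5
6 + 1/(6/5) = 6 + 5/6 = 41/6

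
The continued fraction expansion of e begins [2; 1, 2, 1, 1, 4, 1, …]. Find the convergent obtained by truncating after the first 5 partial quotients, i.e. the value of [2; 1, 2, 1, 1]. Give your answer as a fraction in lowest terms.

19/7

Start with 1.
1 + 1/(1/1) = 1 + 1/1 = 2/1
2 + 1/(2/1) = 2 + 1/2 = 5/2
1 + 1/(5/2) = 1 + 2/5 = 7/5
2 + 1/(7/5) = 2 + 5/7 = 19/7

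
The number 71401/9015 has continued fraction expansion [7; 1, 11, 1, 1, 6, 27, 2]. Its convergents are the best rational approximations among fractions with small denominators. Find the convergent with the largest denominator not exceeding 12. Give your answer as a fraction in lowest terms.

95/12

a_0 = 7: 7/1  (≤ bound)
a_1 = 1: 8/1  (≤ bound)
a_2 = 11: 95/12  (≤ bound)
a_3 = 1: 103/13  (> 12, stop)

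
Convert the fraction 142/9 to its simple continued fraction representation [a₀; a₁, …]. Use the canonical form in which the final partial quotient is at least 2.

⌊142/9⌋ = 15, remainder 7
⌊9/7⌋ = 1, remainder 2
⌊7/2⌋ = 3, remainder 1
⌊2/1⌋ = 2, remainder 0

[15; 1, 3, 2]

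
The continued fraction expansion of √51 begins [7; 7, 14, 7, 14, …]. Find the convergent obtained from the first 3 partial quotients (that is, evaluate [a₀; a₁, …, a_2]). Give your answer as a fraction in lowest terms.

Start with 14.
7 + 1/(14/1) = 7 + 1/14 = 99/14
7 + 1/(99/14) = 7 + 14/99 = 707/99

707/99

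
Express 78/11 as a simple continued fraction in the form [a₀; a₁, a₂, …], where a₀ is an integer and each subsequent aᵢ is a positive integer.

[7; 11]

⌊78/11⌋ = 7, remainder 1
⌊11/1⌋ = 11, remainder 0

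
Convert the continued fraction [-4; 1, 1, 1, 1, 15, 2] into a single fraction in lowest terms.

a_0 = -4: -4/1
a_1 = 1: -3/1
a_2 = 1: -7/2
a_3 = 1: -10/3
a_4 = 1: -17/5
a_5 = 15: -265/78
a_6 = 2: -547/161

-547/161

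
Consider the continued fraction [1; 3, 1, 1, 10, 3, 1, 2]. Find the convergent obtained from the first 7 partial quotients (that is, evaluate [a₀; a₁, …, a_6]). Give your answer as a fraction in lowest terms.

Start with 1.
3 + 1/(1/1) = 3 + 1/1 = 4/1
10 + 1/(4/1) = 10 + 1/4 = 41/4
1 + 1/(41/4) = 1 + 4/41 = 45/41
1 + 1/(45/41) = 1 + 41/45 = 86/45
3 + 1/(86/45) = 3 + 45/86 = 303/86
1 + 1/(303/86) = 1 + 86/303 = 389/303

389/303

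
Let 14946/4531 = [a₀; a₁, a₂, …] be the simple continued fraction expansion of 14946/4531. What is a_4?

Apply division with remainder until the remainder is 0:
⌊14946/4531⌋ = 3, remainder 1353
⌊4531/1353⌋ = 3, remainder 472
⌊1353/472⌋ = 2, remainder 409
⌊472/409⌋ = 1, remainder 63
⌊409/63⌋ = 6, remainder 31

6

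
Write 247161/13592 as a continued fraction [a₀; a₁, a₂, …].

247161 ÷ 13592 → quotient 18, remainder 2505
13592 ÷ 2505 → quotient 5, remainder 1067
2505 ÷ 1067 → quotient 2, remainder 371
1067 ÷ 371 → quotient 2, remainder 325
371 ÷ 325 → quotient 1, remainder 46
325 ÷ 46 → quotient 7, remainder 3
46 ÷ 3 → quotient 15, remainder 1
3 ÷ 1 → quotient 3, remainder 0

[18; 5, 2, 2, 1, 7, 15, 3]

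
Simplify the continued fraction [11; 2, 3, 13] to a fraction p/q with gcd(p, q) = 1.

1063/93

Start with 13.
3 + 1/(13/1) = 3 + 1/13 = 40/13
2 + 1/(40/13) = 2 + 13/40 = 93/40
11 + 1/(93/40) = 11 + 40/93 = 1063/93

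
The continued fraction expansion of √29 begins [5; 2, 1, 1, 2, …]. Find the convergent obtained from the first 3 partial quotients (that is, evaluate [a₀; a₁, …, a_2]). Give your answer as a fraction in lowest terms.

Compute successive convergents:
a_0 = 5: 5/1
a_1 = 2: 11/2
a_2 = 1: 16/3

16/3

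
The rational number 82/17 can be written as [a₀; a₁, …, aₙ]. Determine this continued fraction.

Run the Euclidean algorithm, recording each quotient:
82 = 4·17 + 14, so a_0 = 4
17 = 1·14 + 3, so a_1 = 1
14 = 4·3 + 2, so a_2 = 4
3 = 1·2 + 1, so a_3 = 1
2 = 2·1 + 0, so a_4 = 2

[4; 1, 4, 1, 2]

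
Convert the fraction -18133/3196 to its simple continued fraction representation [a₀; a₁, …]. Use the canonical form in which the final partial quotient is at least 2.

-18133 = -6·3196 + 1043, so a_0 = -6
3196 = 3·1043 + 67, so a_1 = 3
1043 = 15·67 + 38, so a_2 = 15
67 = 1·38 + 29, so a_3 = 1
38 = 1·29 + 9, so a_4 = 1
29 = 3·9 + 2, so a_5 = 3
9 = 4·2 + 1, so a_6 = 4
2 = 2·1 + 0, so a_7 = 2

[-6; 3, 15, 1, 1, 3, 4, 2]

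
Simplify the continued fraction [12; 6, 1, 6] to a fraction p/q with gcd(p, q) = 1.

583/48

a_0 = 12: 12/1
a_1 = 6: 73/6
a_2 = 1: 85/7
a_3 = 6: 583/48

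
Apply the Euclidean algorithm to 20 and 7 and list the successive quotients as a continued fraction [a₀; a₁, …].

[2; 1, 6]

Apply division with remainder until the remainder is 0:
20 = 2·7 + 6, so a_0 = 2
7 = 1·6 + 1, so a_1 = 1
6 = 6·1 + 0, so a_2 = 6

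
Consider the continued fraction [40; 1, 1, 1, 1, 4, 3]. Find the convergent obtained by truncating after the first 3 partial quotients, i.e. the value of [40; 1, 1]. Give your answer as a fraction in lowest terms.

Starting at the tail and folding back:
Start with 1.
1 + 1/(1/1) = 1 + 1/1 = 2/1
40 + 1/(2/1) = 40 + 1/2 = 81/2

81/2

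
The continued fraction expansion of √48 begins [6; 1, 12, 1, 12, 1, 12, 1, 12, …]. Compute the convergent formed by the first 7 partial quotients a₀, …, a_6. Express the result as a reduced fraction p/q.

17466/2521

Start with 12.
1 + 1/(12/1) = 1 + 1/12 = 13/12
12 + 1/(13/12) = 12 + 12/13 = 168/13
1 + 1/(168/13) = 1 + 13/168 = 181/168
12 + 1/(181/168) = 12 + 168/181 = 2340/181
1 + 1/(2340/181) = 1 + 181/2340 = 2521/2340
6 + 1/(2521/2340) = 6 + 2340/2521 = 17466/2521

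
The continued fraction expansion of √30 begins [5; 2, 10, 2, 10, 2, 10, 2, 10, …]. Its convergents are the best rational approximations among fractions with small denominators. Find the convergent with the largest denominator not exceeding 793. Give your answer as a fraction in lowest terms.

2525/461

a_0 = 5: 5/1  (≤ bound)
a_1 = 2: 11/2  (≤ bound)
a_2 = 10: 115/21  (≤ bound)
a_3 = 2: 241/44  (≤ bound)
a_4 = 10: 2525/461  (≤ bound)
a_5 = 2: 5291/966  (> 793, stop)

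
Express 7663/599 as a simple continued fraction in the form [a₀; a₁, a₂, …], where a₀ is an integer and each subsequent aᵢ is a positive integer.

[12; 1, 3, 1, 4, 1, 9, 2]

Run the Euclidean algorithm, recording each quotient:
⌊7663/599⌋ = 12, remainder 475
⌊599/475⌋ = 1, remainder 124
⌊475/124⌋ = 3, remainder 103
⌊124/103⌋ = 1, remainder 21
⌊103/21⌋ = 4, remainder 19
⌊21/19⌋ = 1, remainder 2
⌊19/2⌋ = 9, remainder 1
⌊2/1⌋ = 2, remainder 0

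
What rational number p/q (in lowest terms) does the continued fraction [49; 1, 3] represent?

199/4

Collapse the nested fraction from the inside out:
Start with 3.
1 + 1/(3/1) = 1 + 1/3 = 4/3
49 + 1/(4/3) = 49 + 3/4 = 199/4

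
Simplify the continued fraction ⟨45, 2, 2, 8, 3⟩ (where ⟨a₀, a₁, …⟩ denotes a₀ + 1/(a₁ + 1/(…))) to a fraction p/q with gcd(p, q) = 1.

5948/131

Compute successive convergents:
a_0 = 45: 45/1
a_1 = 2: 91/2
a_2 = 2: 227/5
a_3 = 8: 1907/42
a_4 = 3: 5948/131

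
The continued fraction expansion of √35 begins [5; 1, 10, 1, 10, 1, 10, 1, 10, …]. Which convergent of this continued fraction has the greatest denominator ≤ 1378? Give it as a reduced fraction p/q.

846/143

a_0 = 5: 5/1  (≤ bound)
a_1 = 1: 6/1  (≤ bound)
a_2 = 10: 65/11  (≤ bound)
a_3 = 1: 71/12  (≤ bound)
a_4 = 10: 775/131  (≤ bound)
a_5 = 1: 846/143  (≤ bound)
a_6 = 10: 9235/1561  (> 1378, stop)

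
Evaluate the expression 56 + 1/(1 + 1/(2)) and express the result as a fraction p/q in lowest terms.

a_0 = 56: 56/1
a_1 = 1: 57/1
a_2 = 2: 170/3

170/3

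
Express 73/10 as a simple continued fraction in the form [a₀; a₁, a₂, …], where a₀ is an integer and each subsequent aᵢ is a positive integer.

[7; 3, 3]

Repeatedly divide and take the remainder:
73 = 7·10 + 3, so a_0 = 7
10 = 3·3 + 1, so a_1 = 3
3 = 3·1 + 0, so a_2 = 3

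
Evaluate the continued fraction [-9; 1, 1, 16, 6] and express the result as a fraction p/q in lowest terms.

a_0 = -9: -9/1
a_1 = 1: -8/1
a_2 = 1: -17/2
a_3 = 16: -280/33
a_4 = 6: -1697/200

-1697/200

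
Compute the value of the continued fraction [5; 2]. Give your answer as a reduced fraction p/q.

11/2

a_0 = 5: 5/1
a_1 = 2: 11/2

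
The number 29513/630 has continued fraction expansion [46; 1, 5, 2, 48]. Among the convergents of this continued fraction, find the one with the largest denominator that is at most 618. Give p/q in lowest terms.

a_0 = 46: 46/1  (≤ bound)
a_1 = 1: 47/1  (≤ bound)
a_2 = 5: 281/6  (≤ bound)
a_3 = 2: 609/13  (≤ bound)
a_4 = 48: 29513/630  (> 618, stop)

609/13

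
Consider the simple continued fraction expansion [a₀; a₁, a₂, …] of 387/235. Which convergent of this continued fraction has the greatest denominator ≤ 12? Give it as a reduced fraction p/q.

5/3

List convergents until the denominator exceeds the bound:
a_0 = 1: 1/1  (≤ bound)
a_1 = 1: 2/1  (≤ bound)
a_2 = 1: 3/2  (≤ bound)
a_3 = 1: 5/3  (≤ bound)
a_4 = 4: 23/14  (> 12, stop)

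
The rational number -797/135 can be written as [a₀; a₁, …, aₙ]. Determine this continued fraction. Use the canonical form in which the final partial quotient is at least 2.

Apply division with remainder until the remainder is 0:
-797 = -6·135 + 13, so a_0 = -6
135 = 10·13 + 5, so a_1 = 10
13 = 2·5 + 3, so a_2 = 2
5 = 1·3 + 2, so a_3 = 1
3 = 1·2 + 1, so a_4 = 1
2 = 2·1 + 0, so a_5 = 2

[-6; 10, 2, 1, 1, 2]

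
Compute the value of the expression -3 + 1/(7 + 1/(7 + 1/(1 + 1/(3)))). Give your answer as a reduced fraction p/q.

Build up convergents one term at a time:
a_0 = -3: -3/1
a_1 = 7: -20/7
a_2 = 7: -143/50
a_3 = 1: -163/57
a_4 = 3: -632/221

-632/221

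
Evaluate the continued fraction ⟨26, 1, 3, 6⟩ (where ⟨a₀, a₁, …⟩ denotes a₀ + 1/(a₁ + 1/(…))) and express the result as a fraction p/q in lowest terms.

669/25

Use the convergent recurrence hₖ = aₖ·hₖ₋₁ + hₖ₋₂ (and likewise for the denominators kₖ):
a_0 = 26: 26/1
a_1 = 1: 27/1
a_2 = 3: 107/4
a_3 = 6: 669/25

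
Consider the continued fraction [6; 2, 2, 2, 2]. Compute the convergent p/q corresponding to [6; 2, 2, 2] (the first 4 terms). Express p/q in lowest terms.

a_0 = 6: 6/1
a_1 = 2: 13/2
a_2 = 2: 32/5
a_3 = 2: 77/12

77/12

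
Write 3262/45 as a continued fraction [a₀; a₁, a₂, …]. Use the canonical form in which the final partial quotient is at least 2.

[72; 2, 22]

⌊3262/45⌋ = 72, remainder 22
⌊45/22⌋ = 2, remainder 1
⌊22/1⌋ = 22, remainder 0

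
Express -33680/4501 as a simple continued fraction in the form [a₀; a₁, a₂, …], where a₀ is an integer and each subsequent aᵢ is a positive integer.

-33680 ÷ 4501 → quotient -8, remainder 2328
4501 ÷ 2328 → quotient 1, remainder 2173
2328 ÷ 2173 → quotient 1, remainder 155
2173 ÷ 155 → quotient 14, remainder 3
155 ÷ 3 → quotient 51, remainder 2
3 ÷ 2 → quotient 1, remainder 1
2 ÷ 1 → quotient 2, remainder 0

[-8; 1, 1, 14, 51, 1, 2]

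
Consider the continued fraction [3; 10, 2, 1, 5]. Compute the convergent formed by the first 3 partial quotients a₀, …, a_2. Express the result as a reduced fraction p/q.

65/21

Start with 2.
10 + 1/(2/1) = 10 + 1/2 = 21/2
3 + 1/(21/2) = 3 + 2/21 = 65/21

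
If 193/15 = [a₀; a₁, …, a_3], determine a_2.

Run the Euclidean algorithm, recording each quotient:
⌊193/15⌋ = 12, remainder 13
⌊15/13⌋ = 1, remainder 2
⌊13/2⌋ = 6, remainder 1

6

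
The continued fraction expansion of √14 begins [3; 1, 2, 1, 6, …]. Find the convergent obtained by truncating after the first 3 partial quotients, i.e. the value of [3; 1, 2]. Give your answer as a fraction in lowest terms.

11/3

Start with 2.
1 + 1/(2/1) = 1 + 1/2 = 3/2
3 + 1/(3/2) = 3 + 2/3 = 11/3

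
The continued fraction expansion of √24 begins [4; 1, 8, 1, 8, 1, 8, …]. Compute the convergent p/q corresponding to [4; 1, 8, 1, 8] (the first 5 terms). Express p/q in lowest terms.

Start with 8.
1 + 1/(8/1) = 1 + 1/8 = 9/8
8 + 1/(9/8) = 8 + 8/9 = 80/9
1 + 1/(80/9) = 1 + 9/80 = 89/80
4 + 1/(89/80) = 4 + 80/89 = 436/89

436/89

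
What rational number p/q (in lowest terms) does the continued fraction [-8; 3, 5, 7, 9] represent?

Start with 9.
7 + 1/(9/1) = 7 + 1/9 = 64/9
5 + 1/(64/9) = 5 + 9/64 = 329/64
3 + 1/(329/64) = 3 + 64/329 = 1051/329
-8 + 1/(1051/329) = -8 + 329/1051 = -8079/1051

-8079/1051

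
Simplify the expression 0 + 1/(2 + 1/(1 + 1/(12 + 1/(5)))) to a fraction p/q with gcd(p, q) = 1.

a_0 = 0: 0/1
a_1 = 2: 1/2
a_2 = 1: 1/3
a_3 = 12: 13/38
a_4 = 5: 66/193

66/193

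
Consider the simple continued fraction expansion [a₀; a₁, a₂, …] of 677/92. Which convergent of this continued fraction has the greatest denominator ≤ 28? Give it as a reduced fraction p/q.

103/14

a_0 = 7: 7/1  (≤ bound)
a_1 = 2: 15/2  (≤ bound)
a_2 = 1: 22/3  (≤ bound)
a_3 = 3: 81/11  (≤ bound)
a_4 = 1: 103/14  (≤ bound)
a_5 = 2: 287/39  (> 28, stop)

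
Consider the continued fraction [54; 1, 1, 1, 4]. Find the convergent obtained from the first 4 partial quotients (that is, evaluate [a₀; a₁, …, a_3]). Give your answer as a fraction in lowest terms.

Use the convergent recurrence hₖ = aₖ·hₖ₋₁ + hₖ₋₂ (and likewise for the denominators kₖ):
a_0 = 54: 54/1
a_1 = 1: 55/1
a_2 = 1: 109/2
a_3 = 1: 164/3

164/3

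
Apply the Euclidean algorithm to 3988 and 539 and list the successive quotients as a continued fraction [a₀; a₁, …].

[7; 2, 1, 1, 35, 3]

3988 ÷ 539 → quotient 7, remainder 215
539 ÷ 215 → quotient 2, remainder 109
215 ÷ 109 → quotient 1, remainder 106
109 ÷ 106 → quotient 1, remainder 3
106 ÷ 3 → quotient 35, remainder 1
3 ÷ 1 → quotient 3, remainder 0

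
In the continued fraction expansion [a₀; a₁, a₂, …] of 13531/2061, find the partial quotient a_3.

3

13531 = 6·2061 + 1165, so a_0 = 6
2061 = 1·1165 + 896, so a_1 = 1
1165 = 1·896 + 269, so a_2 = 1
896 = 3·269 + 89, so a_3 = 3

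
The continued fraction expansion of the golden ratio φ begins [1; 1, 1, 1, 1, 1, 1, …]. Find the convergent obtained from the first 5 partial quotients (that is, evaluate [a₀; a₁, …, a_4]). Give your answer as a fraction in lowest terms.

8/5

Start with 1.
1 + 1/(1/1) = 1 + 1/1 = 2/1
1 + 1/(2/1) = 1 + 1/2 = 3/2
1 + 1/(3/2) = 1 + 2/3 = 5/3
1 + 1/(5/3) = 1 + 3/5 = 8/5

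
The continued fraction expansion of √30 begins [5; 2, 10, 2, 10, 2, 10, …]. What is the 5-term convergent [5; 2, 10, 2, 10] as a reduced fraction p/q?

Start with 10.
2 + 1/(10/1) = 2 + 1/10 = 21/10
10 + 1/(21/10) = 10 + 10/21 = 220/21
2 + 1/(220/21) = 2 + 21/220 = 461/220
5 + 1/(461/220) = 5 + 220/461 = 2525/461

2525/461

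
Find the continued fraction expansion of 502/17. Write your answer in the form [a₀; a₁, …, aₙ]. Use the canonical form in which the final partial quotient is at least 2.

⌊502/17⌋ = 29, remainder 9
⌊17/9⌋ = 1, remainder 8
⌊9/8⌋ = 1, remainder 1
⌊8/1⌋ = 8, remainder 0

[29; 1, 1, 8]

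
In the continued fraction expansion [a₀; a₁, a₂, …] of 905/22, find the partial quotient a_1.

7

Apply division with remainder until the remainder is 0:
905 = 41·22 + 3, so a_0 = 41
22 = 7·3 + 1, so a_1 = 7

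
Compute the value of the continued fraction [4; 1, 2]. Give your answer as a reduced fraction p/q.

Start with 2.
1 + 1/(2/1) = 1 + 1/2 = 3/2
4 + 1/(3/2) = 4 + 2/3 = 14/3

14/3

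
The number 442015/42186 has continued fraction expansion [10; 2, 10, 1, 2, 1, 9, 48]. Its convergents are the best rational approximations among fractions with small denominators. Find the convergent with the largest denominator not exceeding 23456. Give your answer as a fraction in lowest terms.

9189/877

List convergents until the denominator exceeds the bound:
a_0 = 10: 10/1  (≤ bound)
a_1 = 2: 21/2  (≤ bound)
a_2 = 10: 220/21  (≤ bound)
a_3 = 1: 241/23  (≤ bound)
a_4 = 2: 702/67  (≤ bound)
a_5 = 1: 943/90  (≤ bound)
a_6 = 9: 9189/877  (≤ bound)
a_7 = 48: 442015/42186  (> 23456, stop)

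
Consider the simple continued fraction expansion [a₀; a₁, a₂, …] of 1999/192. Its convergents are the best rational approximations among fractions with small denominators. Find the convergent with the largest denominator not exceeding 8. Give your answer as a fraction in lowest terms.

a_0 = 10: 10/1  (≤ bound)
a_1 = 2: 21/2  (≤ bound)
a_2 = 2: 52/5  (≤ bound)
a_3 = 3: 177/17  (> 8, stop)

52/5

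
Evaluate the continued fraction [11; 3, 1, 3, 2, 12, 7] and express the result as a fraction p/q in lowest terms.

33738/2995

Start with 7.
12 + 1/(7/1) = 12 + 1/7 = 85/7
2 + 1/(85/7) = 2 + 7/85 = 177/85
3 + 1/(177/85) = 3 + 85/177 = 616/177
1 + 1/(616/177) = 1 + 177/616 = 793/616
3 + 1/(793/616) = 3 + 616/793 = 2995/793
11 + 1/(2995/793) = 11 + 793/2995 = 33738/2995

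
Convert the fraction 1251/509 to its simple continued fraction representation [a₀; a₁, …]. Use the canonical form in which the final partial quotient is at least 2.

[2; 2, 5, 2, 2, 1, 1, 3]

1251 = 2·509 + 233, so a_0 = 2
509 = 2·233 + 43, so a_1 = 2
233 = 5·43 + 18, so a_2 = 5
43 = 2·18 + 7, so a_3 = 2
18 = 2·7 + 4, so a_4 = 2
7 = 1·4 + 3, so a_5 = 1
4 = 1·3 + 1, so a_6 = 1
3 = 3·1 + 0, so a_7 = 3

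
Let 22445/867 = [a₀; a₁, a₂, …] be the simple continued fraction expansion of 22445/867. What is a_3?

Apply division with remainder until the remainder is 0:
22445 = 25·867 + 770, so a_0 = 25
867 = 1·770 + 97, so a_1 = 1
770 = 7·97 + 91, so a_2 = 7
97 = 1·91 + 6, so a_3 = 1

1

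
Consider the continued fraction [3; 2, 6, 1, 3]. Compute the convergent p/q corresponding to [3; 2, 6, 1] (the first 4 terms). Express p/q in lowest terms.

52/15

a_0 = 3: 3/1
a_1 = 2: 7/2
a_2 = 6: 45/13
a_3 = 1: 52/15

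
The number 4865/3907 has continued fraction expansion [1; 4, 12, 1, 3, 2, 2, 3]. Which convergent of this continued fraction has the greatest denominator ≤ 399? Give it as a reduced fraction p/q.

a_0 = 1: 1/1  (≤ bound)
a_1 = 4: 5/4  (≤ bound)
a_2 = 12: 61/49  (≤ bound)
a_3 = 1: 66/53  (≤ bound)
a_4 = 3: 259/208  (≤ bound)
a_5 = 2: 584/469  (> 399, stop)

259/208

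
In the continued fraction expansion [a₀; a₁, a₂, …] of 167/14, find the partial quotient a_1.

⌊167/14⌋ = 11, remainder 13
⌊14/13⌋ = 1, remainder 1

1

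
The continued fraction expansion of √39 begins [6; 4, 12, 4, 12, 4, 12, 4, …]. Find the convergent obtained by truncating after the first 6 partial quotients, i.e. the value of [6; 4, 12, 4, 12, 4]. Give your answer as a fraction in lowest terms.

Start with 4.
12 + 1/(4/1) = 12 + 1/4 = 49/4
4 + 1/(49/4) = 4 + 4/49 = 200/49
12 + 1/(200/49) = 12 + 49/200 = 2449/200
4 + 1/(2449/200) = 4 + 200/2449 = 9996/2449
6 + 1/(9996/2449) = 6 + 2449/9996 = 62425/9996

62425/9996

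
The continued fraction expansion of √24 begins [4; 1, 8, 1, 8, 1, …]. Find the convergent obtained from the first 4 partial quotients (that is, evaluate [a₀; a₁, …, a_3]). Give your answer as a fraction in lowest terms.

49/10

Starting at the tail and folding back:
Start with 1.
8 + 1/(1/1) = 8 + 1/1 = 9/1
1 + 1/(9/1) = 1 + 1/9 = 10/9
4 + 1/(10/9) = 4 + 9/10 = 49/10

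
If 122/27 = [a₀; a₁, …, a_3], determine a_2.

1

122 = 4·27 + 14, so a_0 = 4
27 = 1·14 + 13, so a_1 = 1
14 = 1·13 + 1, so a_2 = 1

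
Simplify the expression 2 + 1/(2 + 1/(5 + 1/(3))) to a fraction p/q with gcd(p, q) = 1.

Start with 3.
5 + 1/(3/1) = 5 + 1/3 = 16/3
2 + 1/(16/3) = 2 + 3/16 = 35/16
2 + 1/(35/16) = 2 + 16/35 = 86/35

86/35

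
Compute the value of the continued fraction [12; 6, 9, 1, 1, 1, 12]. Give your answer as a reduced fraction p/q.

27247/2240

a_0 = 12: 12/1
a_1 = 6: 73/6
a_2 = 9: 669/55
a_3 = 1: 742/61
a_4 = 1: 1411/116
a_5 = 1: 2153/177
a_6 = 12: 27247/2240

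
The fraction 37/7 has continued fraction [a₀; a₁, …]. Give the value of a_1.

3

Run the Euclidean algorithm, recording each quotient:
37 ÷ 7 → quotient 5, remainder 2
7 ÷ 2 → quotient 3, remainder 1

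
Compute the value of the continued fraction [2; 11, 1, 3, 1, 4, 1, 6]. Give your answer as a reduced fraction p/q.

4868/2335

Start with 6.
1 + 1/(6/1) = 1 + 1/6 = 7/6
4 + 1/(7/6) = 4 + 6/7 = 34/7
1 + 1/(34/7) = 1 + 7/34 = 41/34
3 + 1/(41/34) = 3 + 34/41 = 157/41
1 + 1/(157/41) = 1 + 41/157 = 198/157
11 + 1/(198/157) = 11 + 157/198 = 2335/198
2 + 1/(2335/198) = 2 + 198/2335 = 4868/2335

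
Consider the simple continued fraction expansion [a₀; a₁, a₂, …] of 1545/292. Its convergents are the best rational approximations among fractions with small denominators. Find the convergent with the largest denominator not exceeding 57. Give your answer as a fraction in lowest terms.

291/55

a_0 = 5: 5/1  (≤ bound)
a_1 = 3: 16/3  (≤ bound)
a_2 = 2: 37/7  (≤ bound)
a_3 = 3: 127/24  (≤ bound)
a_4 = 2: 291/55  (≤ bound)
a_5 = 1: 418/79  (> 57, stop)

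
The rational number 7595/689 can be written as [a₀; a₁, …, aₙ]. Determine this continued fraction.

Apply division with remainder until the remainder is 0:
7595 = 11·689 + 16, so a_0 = 11
689 = 43·16 + 1, so a_1 = 43
16 = 16·1 + 0, so a_2 = 16

[11; 43, 16]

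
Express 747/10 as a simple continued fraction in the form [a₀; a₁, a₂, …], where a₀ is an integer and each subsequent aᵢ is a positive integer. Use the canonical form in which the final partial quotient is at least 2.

[74; 1, 2, 3]

⌊747/10⌋ = 74, remainder 7
⌊10/7⌋ = 1, remainder 3
⌊7/3⌋ = 2, remainder 1
⌊3/1⌋ = 3, remainder 0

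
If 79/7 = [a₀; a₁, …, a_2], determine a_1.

3

79 = 11·7 + 2, so a_0 = 11
7 = 3·2 + 1, so a_1 = 3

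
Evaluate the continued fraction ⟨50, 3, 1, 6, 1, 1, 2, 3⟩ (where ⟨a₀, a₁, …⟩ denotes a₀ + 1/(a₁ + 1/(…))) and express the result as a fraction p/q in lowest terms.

25079/499

a_0 = 50: 50/1
a_1 = 3: 151/3
a_2 = 1: 201/4
a_3 = 6: 1357/27
a_4 = 1: 1558/31
a_5 = 1: 2915/58
a_6 = 2: 7388/147
a_7 = 3: 25079/499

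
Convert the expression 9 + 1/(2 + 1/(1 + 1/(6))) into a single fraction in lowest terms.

Build up convergents one term at a time:
a_0 = 9: 9/1
a_1 = 2: 19/2
a_2 = 1: 28/3
a_3 = 6: 187/20

187/20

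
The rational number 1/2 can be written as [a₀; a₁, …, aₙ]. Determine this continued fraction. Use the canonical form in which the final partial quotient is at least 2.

⌊1/2⌋ = 0, remainder 1
⌊2/1⌋ = 2, remainder 0

[0; 2]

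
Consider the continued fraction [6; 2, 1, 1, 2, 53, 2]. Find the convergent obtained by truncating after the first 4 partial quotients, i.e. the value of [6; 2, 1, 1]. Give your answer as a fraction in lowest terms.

Collapse the nested fraction from the inside out:
Start with 1.
1 + 1/(1/1) = 1 + 1/1 = 2/1
2 + 1/(2/1) = 2 + 1/2 = 5/2
6 + 1/(5/2) = 6 + 2/5 = 32/5

32/5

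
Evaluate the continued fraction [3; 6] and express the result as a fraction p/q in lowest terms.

19/6

a_0 = 3: 3/1
a_1 = 6: 19/6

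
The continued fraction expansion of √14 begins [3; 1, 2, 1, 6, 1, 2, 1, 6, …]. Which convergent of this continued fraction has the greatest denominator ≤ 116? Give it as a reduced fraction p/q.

a_0 = 3: 3/1  (≤ bound)
a_1 = 1: 4/1  (≤ bound)
a_2 = 2: 11/3  (≤ bound)
a_3 = 1: 15/4  (≤ bound)
a_4 = 6: 101/27  (≤ bound)
a_5 = 1: 116/31  (≤ bound)
a_6 = 2: 333/89  (≤ bound)
a_7 = 1: 449/120  (> 116, stop)

333/89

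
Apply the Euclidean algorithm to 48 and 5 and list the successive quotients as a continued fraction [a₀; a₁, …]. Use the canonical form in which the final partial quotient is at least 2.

[9; 1, 1, 2]

Apply division with remainder until the remainder is 0:
48 = 9·5 + 3, so a_0 = 9
5 = 1·3 + 2, so a_1 = 1
3 = 1·2 + 1, so a_2 = 1
2 = 2·1 + 0, so a_3 = 2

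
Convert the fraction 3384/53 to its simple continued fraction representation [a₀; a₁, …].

3384 = 63·53 + 45, so a_0 = 63
53 = 1·45 + 8, so a_1 = 1
45 = 5·8 + 5, so a_2 = 5
8 = 1·5 + 3, so a_3 = 1
5 = 1·3 + 2, so a_4 = 1
3 = 1·2 + 1, so a_5 = 1
2 = 2·1 + 0, so a_6 = 2

[63; 1, 5, 1, 1, 1, 2]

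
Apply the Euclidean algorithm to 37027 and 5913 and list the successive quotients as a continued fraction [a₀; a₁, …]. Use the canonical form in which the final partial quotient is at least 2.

[6; 3, 1, 4, 2, 8, 1, 14]

⌊37027/5913⌋ = 6, remainder 1549
⌊5913/1549⌋ = 3, remainder 1266
⌊1549/1266⌋ = 1, remainder 283
⌊1266/283⌋ = 4, remainder 134
⌊283/134⌋ = 2, remainder 15
⌊134/15⌋ = 8, remainder 14
⌊15/14⌋ = 1, remainder 1
⌊14/1⌋ = 14, remainder 0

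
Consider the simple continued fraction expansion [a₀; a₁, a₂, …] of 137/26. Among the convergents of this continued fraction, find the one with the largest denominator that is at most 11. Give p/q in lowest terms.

a_0 = 5: 5/1  (≤ bound)
a_1 = 3: 16/3  (≤ bound)
a_2 = 1: 21/4  (≤ bound)
a_3 = 2: 58/11  (≤ bound)
a_4 = 2: 137/26  (> 11, stop)

58/11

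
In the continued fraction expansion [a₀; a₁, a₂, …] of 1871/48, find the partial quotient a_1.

1

1871 = 38·48 + 47, so a_0 = 38
48 = 1·47 + 1, so a_1 = 1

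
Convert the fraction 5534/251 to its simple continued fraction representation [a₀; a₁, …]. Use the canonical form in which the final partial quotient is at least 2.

[22; 20, 1, 11]

Run the Euclidean algorithm, recording each quotient:
5534 ÷ 251 → quotient 22, remainder 12
251 ÷ 12 → quotient 20, remainder 11
12 ÷ 11 → quotient 1, remainder 1
11 ÷ 1 → quotient 11, remainder 0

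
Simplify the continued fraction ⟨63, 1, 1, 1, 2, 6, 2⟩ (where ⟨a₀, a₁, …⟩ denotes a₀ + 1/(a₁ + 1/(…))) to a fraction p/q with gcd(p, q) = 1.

6999/110

Start with 2.
6 + 1/(2/1) = 6 + 1/2 = 13/2
2 + 1/(13/2) = 2 + 2/13 = 28/13
1 + 1/(28/13) = 1 + 13/28 = 41/28
1 + 1/(41/28) = 1 + 28/41 = 69/41
1 + 1/(69/41) = 1 + 41/69 = 110/69
63 + 1/(110/69) = 63 + 69/110 = 6999/110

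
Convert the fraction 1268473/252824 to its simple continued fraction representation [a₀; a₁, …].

1268473 ÷ 252824 → quotient 5, remainder 4353
252824 ÷ 4353 → quotient 58, remainder 350
4353 ÷ 350 → quotient 12, remainder 153
350 ÷ 153 → quotient 2, remainder 44
153 ÷ 44 → quotient 3, remainder 21
44 ÷ 21 → quotient 2, remainder 2
21 ÷ 2 → quotient 10, remainder 1
2 ÷ 1 → quotient 2, remainder 0

[5; 58, 12, 2, 3, 2, 10, 2]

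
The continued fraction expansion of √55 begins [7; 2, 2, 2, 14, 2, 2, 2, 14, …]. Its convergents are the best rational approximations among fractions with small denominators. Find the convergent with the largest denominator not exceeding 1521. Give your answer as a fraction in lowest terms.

6593/889

List convergents until the denominator exceeds the bound:
a_0 = 7: 7/1  (≤ bound)
a_1 = 2: 15/2  (≤ bound)
a_2 = 2: 37/5  (≤ bound)
a_3 = 2: 89/12  (≤ bound)
a_4 = 14: 1283/173  (≤ bound)
a_5 = 2: 2655/358  (≤ bound)
a_6 = 2: 6593/889  (≤ bound)
a_7 = 2: 15841/2136  (> 1521, stop)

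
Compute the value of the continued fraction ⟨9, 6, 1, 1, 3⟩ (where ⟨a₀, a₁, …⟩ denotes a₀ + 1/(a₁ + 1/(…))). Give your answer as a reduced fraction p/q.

Start with 3.
1 + 1/(3/1) = 1 + 1/3 = 4/3
1 + 1/(4/3) = 1 + 3/4 = 7/4
6 + 1/(7/4) = 6 + 4/7 = 46/7
9 + 1/(46/7) = 9 + 7/46 = 421/46

421/46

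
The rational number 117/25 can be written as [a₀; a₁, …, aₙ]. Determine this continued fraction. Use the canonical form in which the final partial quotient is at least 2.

[4; 1, 2, 8]

117 ÷ 25 → quotient 4, remainder 17
25 ÷ 17 → quotient 1, remainder 8
17 ÷ 8 → quotient 2, remainder 1
8 ÷ 1 → quotient 8, remainder 0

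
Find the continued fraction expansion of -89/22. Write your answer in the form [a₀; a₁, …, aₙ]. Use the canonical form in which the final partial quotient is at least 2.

⌊-89/22⌋ = -5, remainder 21
⌊22/21⌋ = 1, remainder 1
⌊21/1⌋ = 21, remainder 0

[-5; 1, 21]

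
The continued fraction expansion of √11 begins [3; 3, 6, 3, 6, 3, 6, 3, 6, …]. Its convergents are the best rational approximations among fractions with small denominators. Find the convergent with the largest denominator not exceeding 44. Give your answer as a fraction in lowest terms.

63/19

List convergents until the denominator exceeds the bound:
a_0 = 3: 3/1  (≤ bound)
a_1 = 3: 10/3  (≤ bound)
a_2 = 6: 63/19  (≤ bound)
a_3 = 3: 199/60  (> 44, stop)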